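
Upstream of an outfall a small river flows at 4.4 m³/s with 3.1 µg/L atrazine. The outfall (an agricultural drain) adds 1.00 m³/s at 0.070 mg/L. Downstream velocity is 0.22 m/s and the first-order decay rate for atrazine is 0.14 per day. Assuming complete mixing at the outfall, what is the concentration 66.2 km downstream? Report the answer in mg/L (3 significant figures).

0.00951 mg/L

3.1 µg/L = 0.0031 mg/L.
After complete mixing, C₀ = (1·0.07 + 4.4·0.0031) / 5.4 = 0.01549 mg/L.
Travel time t = 6.62e+04 m / 0.22 m/s = 3.009e+05 s = 3.483 d.
C = 0.01549·exp(−0.14·3.483) = 0.01549·0.6141 = 0.009512 mg/L.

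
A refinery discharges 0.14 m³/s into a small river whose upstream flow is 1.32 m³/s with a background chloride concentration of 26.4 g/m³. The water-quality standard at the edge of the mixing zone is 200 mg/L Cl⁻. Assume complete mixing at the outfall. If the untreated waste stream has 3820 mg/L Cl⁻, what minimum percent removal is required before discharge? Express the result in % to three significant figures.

51.9 %

Mass balance: 200·1.46 = 0.14·Cₑ + 1.32·26.4.
Cₑ = (292 − 34.85) / 0.14 = 1837 mg/L.
Required removal = 1 − 1837/3820 = 51.92 %.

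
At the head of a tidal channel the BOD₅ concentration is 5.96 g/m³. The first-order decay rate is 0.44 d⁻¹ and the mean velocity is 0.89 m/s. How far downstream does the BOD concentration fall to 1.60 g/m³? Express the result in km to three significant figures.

230 km

From C = C₀·e^(−kt), t = ln(C₀/C)/k = ln(5.96/1.60)/0.44 = 1.315/0.44 = 2.989 d.
Distance = v·t = 0.89 m/s × 2.582e+05 s = 2.298e+05 m = 229.8 km.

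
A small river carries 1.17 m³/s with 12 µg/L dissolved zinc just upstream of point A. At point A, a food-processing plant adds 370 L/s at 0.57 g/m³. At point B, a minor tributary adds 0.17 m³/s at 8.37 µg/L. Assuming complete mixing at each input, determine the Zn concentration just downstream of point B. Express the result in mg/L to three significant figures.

12 µg/L = 0.012 mg/L.
370 L/s = 0.37 m³/s.
After input A: C = (1.17·0.012 + 0.37·0.57) / 1.54 = 0.1461 mg/L.
8.37 µg/L = 0.00837 mg/L.
After input B: C = (1.54·0.1461 + 0.17·0.00837) / 1.71 = 0.1324 mg/L.

0.132 mg/L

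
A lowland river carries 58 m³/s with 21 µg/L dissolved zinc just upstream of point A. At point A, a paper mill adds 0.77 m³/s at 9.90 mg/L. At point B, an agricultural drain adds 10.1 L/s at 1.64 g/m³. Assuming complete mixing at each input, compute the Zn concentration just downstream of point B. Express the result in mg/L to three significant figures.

21 µg/L = 0.021 mg/L.
After input A: C = (58·0.021 + 0.77·9.9) / 58.77 = 0.1504 mg/L.
10.1 L/s = 0.0101 m³/s.
After input B: C = (58.77·0.1504 + 0.0101·1.64) / 58.78 = 0.1507 mg/L.

0.151 mg/L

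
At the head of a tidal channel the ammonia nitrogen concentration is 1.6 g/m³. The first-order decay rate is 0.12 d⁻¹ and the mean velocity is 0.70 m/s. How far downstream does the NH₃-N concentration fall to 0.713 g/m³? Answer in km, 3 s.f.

407 km

From C = C₀·e^(−kt), t = ln(C₀/C)/k = ln(1.6/0.713)/0.12 = 0.8083/0.12 = 6.736 d.
Distance = v·t = 0.70 m/s × 5.82e+05 s = 4.074e+05 m = 407.4 km.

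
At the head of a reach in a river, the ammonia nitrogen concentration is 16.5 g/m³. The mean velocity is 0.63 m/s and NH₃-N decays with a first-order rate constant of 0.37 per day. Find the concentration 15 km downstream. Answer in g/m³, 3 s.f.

14.9 g/m³

Travel time t = 15 km / 0.63 m/s = 1.5e+04/0.63 = 2.381e+04 s = 0.2756 d.
First-order decay: C = 16.5·exp(−0.37·0.2756) = 16.5·0.9031 = 14.9 g/m³.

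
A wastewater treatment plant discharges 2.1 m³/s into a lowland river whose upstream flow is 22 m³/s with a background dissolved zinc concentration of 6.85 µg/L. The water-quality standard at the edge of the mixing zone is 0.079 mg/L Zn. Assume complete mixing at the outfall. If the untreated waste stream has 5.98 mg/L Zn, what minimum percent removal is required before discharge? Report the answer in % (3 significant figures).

6.85 µg/L = 0.00685 mg/L.
Mass balance: 0.079·24.1 = 2.1·Cₑ + 22·0.00685.
Cₑ = (1.904 − 0.1507) / 2.1 = 0.8349 mg/L.
Required removal = 1 − 0.8349/5.98 = 86.04 %.

86.0 %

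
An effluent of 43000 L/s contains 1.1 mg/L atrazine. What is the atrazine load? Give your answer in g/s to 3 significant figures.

47.3 g/s

43000 L/s = 43 m³/s.
Mass flux = Q·C = 43 m³/s × 1.1 g/m³ = 47.3 g/s.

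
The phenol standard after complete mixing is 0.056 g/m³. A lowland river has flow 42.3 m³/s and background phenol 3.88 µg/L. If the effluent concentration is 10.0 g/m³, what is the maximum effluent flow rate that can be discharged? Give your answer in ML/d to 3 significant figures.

19.2 ML/d

3.88 µg/L = 0.00388 mg/L.
Mass balance at complete mixing: C_std·(Q_w + Q_r) = Q_w·C_e + Q_r·C_b.
Rearranging, Q_w = Q_r·(C_std − C_b)/(C_e − C_std) = 42.3·(0.056 − 0.00388) / (10 − 0.056) = 0.2217 m³/s.
= 19.16 ML/d.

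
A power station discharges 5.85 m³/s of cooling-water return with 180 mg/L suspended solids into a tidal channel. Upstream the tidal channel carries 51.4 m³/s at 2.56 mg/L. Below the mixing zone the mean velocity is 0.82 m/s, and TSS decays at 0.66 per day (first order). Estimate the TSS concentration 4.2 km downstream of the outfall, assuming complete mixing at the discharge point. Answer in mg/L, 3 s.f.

19.9 mg/L

After complete mixing, C₀ = (5.85·180 + 51.4·2.56) / 57.25 = 20.69 mg/L.
Travel time t = 4200 m / 0.82 m/s = 5122 s = 0.05928 d.
C = 20.69·exp(−0.66·0.05928) = 20.69·0.9616 = 19.9 mg/L.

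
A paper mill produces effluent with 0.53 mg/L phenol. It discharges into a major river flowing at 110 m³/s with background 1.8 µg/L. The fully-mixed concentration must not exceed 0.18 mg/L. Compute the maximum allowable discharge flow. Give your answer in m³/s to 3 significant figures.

56.0 m³/s

1.8 µg/L = 0.0018 mg/L.
Mass balance at complete mixing: C_std·(Q_w + Q_r) = Q_w·C_e + Q_r·C_b.
Rearranging, Q_w = Q_r·(C_std − C_b)/(C_e − C_std) = 110·(0.18 − 0.0018) / (0.53 − 0.18) = 56.01 m³/s.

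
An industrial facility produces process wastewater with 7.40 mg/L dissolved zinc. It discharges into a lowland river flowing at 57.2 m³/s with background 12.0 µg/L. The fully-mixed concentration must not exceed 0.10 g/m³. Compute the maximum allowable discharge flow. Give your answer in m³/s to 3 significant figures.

12.0 µg/L = 0.012 mg/L.
Mass balance at complete mixing: C_std·(Q_w + Q_r) = Q_w·C_e + Q_r·C_b.
Rearranging, Q_w = Q_r·(C_std − C_b)/(C_e − C_std) = 57.2·(0.1 − 0.012) / (7.4 − 0.1) = 0.6895 m³/s.

0.690 m³/s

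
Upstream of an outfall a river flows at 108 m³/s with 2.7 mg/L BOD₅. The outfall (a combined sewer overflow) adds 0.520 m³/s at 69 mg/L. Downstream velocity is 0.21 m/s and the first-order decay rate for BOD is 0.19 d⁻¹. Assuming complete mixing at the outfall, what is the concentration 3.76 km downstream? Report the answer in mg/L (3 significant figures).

2.90 mg/L

After complete mixing, C₀ = (0.52·69 + 108·2.7) / 108.5 = 3.018 mg/L.
Travel time t = 3760 m / 0.21 m/s = 1.79e+04 s = 0.2072 d.
C = 3.018·exp(−0.19·0.2072) = 3.018·0.9614 = 2.901 mg/L.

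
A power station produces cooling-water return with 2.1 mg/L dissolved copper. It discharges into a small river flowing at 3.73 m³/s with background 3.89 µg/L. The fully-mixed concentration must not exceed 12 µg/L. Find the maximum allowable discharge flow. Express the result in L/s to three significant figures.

14.5 L/s

3.89 µg/L = 0.00389 mg/L.
12 µg/L = 0.012 mg/L.
Mass balance at complete mixing: C_std·(Q_w + Q_r) = Q_w·C_e + Q_r·C_b.
Rearranging, Q_w = Q_r·(C_std − C_b)/(C_e − C_std) = 3.73·(0.012 − 0.00389) / (2.1 − 0.012) = 0.01449 m³/s.
= 14.49 L/s.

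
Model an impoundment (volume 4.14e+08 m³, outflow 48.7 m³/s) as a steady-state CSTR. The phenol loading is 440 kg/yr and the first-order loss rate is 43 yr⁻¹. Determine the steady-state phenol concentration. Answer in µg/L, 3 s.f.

Outflow Q = 48.7 m³/s × 3.156e+07 s/yr = 1.537e+09 m³/yr.
Steady-state CSTR mass balance: W = Q·C + k·V·C, so C = W/(Q + kV).
Q + kV = 1.537e+09 + 43·4.14e+08 = 1.934e+10 m³/yr.
C = 440/1.934e+10 = 2.275e-08 kg/m³ = 2.275e-05 mg/L = 0.02275 µg/L.

0.0228 µg/L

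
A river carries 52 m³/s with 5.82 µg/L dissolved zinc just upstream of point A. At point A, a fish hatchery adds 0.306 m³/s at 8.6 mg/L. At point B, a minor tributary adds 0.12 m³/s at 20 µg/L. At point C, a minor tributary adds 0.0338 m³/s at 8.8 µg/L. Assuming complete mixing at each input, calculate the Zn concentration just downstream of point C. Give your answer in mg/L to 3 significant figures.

5.82 µg/L = 0.00582 mg/L.
After input A: C = (52·0.00582 + 0.306·8.6) / 52.31 = 0.0561 mg/L.
20 µg/L = 0.02 mg/L.
After input B: C = (52.31·0.0561 + 0.12·0.02) / 52.43 = 0.05601 mg/L.
8.8 µg/L = 0.0088 mg/L.
After input C: C = (52.43·0.05601 + 0.0338·0.0088) / 52.46 = 0.05598 mg/L.

0.0560 mg/L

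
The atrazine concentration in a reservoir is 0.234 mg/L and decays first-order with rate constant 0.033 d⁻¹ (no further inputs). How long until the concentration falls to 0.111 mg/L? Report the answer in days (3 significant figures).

22.6 d

t = ln(C₀/C)/k = ln(0.234/0.111)/0.033 = 0.7458/0.033 = 22.6 d.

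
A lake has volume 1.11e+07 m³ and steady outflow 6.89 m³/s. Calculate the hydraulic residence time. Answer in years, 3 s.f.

Q = 6.89 m³/s × 3.156e+07 s/yr = 2.174e+08 m³/yr.
Hydraulic residence time τ = V/Q = 1.11e+07/2.174e+08 = 0.05105 yr.

0.0511 yr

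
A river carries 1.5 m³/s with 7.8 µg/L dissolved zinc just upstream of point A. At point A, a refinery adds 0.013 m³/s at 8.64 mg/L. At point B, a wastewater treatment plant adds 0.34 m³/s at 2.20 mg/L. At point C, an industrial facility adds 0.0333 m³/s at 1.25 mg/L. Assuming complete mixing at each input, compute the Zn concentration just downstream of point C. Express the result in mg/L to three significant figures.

0.484 mg/L

7.8 µg/L = 0.0078 mg/L.
After input A: C = (1.5·0.0078 + 0.013·8.64) / 1.513 = 0.08197 mg/L.
After input B: C = (1.513·0.08197 + 0.34·2.2) / 1.853 = 0.4706 mg/L.
After input C: C = (1.853·0.4706 + 0.0333·1.25) / 1.886 = 0.4844 mg/L.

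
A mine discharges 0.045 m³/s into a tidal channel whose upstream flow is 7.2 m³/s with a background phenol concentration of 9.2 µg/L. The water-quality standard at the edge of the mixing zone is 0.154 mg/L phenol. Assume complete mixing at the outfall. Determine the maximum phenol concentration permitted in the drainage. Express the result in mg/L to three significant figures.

23.3 mg/L

9.2 µg/L = 0.0092 mg/L.
Mass balance: 0.154·7.245 = 0.045·Cₑ + 7.2·0.0092.
Cₑ = (1.116 − 0.06624) / 0.045 = 23.32 mg/L.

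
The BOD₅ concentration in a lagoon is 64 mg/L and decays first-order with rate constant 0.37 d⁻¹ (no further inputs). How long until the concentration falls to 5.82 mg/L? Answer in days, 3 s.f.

6.48 d

t = ln(C₀/C)/k = ln(64/5.82)/0.37 = 2.398/0.37 = 6.48 d.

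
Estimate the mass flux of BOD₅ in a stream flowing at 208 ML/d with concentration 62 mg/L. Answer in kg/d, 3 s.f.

12900 kg/d

208 ML/d = 2.407 m³/s.
Mass flux = Q·C = 2.407 m³/s × 62 g/m³ = 149.3 g/s.
= 149.3 g/s × 86.4 = 1.29e+04 kg/d.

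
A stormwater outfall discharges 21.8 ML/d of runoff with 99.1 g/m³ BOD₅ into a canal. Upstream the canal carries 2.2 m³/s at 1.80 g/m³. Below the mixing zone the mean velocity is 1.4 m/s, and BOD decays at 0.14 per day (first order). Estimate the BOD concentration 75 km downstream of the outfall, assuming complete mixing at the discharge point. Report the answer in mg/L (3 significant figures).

21.8 ML/d = 0.2523 m³/s.
After complete mixing, C₀ = (0.2523·99.1 + 2.2·1.8) / 2.452 = 11.81 mg/L.
Travel time t = 7.5e+04 m / 1.4 m/s = 5.357e+04 s = 0.62 d.
C = 11.81·exp(−0.14·0.62) = 11.81·0.9169 = 10.83 mg/L.

10.8 mg/L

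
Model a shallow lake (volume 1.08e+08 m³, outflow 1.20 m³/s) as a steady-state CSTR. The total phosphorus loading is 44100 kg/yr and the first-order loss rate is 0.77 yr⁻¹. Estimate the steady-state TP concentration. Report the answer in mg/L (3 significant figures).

0.364 mg/L

Outflow Q = 1.20 m³/s × 3.156e+07 s/yr = 3.787e+07 m³/yr.
Steady-state CSTR mass balance: W = Q·C + k·V·C, so C = W/(Q + kV).
Q + kV = 3.787e+07 + 0.77·1.08e+08 = 1.21e+08 m³/yr.
C = 44100/1.21e+08 = 0.0003644 kg/m³ = 0.3644 mg/L.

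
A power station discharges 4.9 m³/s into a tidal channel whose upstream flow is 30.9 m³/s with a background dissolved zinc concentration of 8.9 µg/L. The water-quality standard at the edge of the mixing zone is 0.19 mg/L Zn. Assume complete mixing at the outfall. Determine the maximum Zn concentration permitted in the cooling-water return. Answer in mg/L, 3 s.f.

8.9 µg/L = 0.0089 mg/L.
Mass balance: 0.19·35.8 = 4.9·Cₑ + 30.9·0.0089.
Cₑ = (6.802 − 0.275) / 4.9 = 1.332 mg/L.

1.33 mg/L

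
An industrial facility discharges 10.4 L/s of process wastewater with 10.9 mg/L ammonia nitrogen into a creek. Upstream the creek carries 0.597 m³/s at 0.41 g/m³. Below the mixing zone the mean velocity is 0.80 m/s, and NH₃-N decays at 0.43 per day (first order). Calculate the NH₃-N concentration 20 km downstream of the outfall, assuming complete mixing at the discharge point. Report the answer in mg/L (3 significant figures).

0.521 mg/L

10.4 L/s = 0.0104 m³/s.
After complete mixing, C₀ = (0.0104·10.9 + 0.597·0.41) / 0.6074 = 0.5896 mg/L.
Travel time t = 2e+04 m / 0.80 m/s = 2.5e+04 s = 0.2894 d.
C = 0.5896·exp(−0.43·0.2894) = 0.5896·0.883 = 0.5206 mg/L.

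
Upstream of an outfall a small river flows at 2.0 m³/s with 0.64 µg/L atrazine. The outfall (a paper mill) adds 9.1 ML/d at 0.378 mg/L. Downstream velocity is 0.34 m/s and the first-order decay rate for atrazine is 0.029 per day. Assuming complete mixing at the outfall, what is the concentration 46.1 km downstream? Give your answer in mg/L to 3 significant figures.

9.1 ML/d = 0.1053 m³/s.
0.64 µg/L = 0.00064 mg/L.
After complete mixing, C₀ = (0.1053·0.378 + 2·0.00064) / 2.105 = 0.01952 mg/L.
Travel time t = 4.61e+04 m / 0.34 m/s = 1.356e+05 s = 1.569 d.
C = 0.01952·exp(−0.029·1.569) = 0.01952·0.9555 = 0.01865 mg/L.

0.0187 mg/L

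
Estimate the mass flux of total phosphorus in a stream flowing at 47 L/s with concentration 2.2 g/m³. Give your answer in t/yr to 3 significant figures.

3.26 t/yr

47 L/s = 0.047 m³/s.
Mass flux = Q·C = 0.047 m³/s × 2.2 g/m³ = 0.1034 g/s.
= 0.1034 g/s × 31.56 = 3.263 t/yr.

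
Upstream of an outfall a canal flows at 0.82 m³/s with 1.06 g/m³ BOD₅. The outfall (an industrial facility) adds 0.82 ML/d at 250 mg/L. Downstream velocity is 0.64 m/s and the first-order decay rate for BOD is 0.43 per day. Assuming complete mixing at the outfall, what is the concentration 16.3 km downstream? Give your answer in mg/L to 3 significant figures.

3.44 mg/L

0.82 ML/d = 0.009491 m³/s.
After complete mixing, C₀ = (0.009491·250 + 0.82·1.06) / 0.8295 = 3.908 mg/L.
Travel time t = 1.63e+04 m / 0.64 m/s = 2.547e+04 s = 0.2948 d.
C = 3.908·exp(−0.43·0.2948) = 3.908·0.881 = 3.443 mg/L.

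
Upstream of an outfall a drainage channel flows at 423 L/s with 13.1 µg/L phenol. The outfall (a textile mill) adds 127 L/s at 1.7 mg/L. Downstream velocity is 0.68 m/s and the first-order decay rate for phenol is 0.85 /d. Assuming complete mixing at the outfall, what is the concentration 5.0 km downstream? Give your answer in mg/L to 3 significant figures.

0.375 mg/L

127 L/s = 0.127 m³/s.
423 L/s = 0.423 m³/s.
13.1 µg/L = 0.0131 mg/L.
After complete mixing, C₀ = (0.127·1.7 + 0.423·0.0131) / 0.55 = 0.4026 mg/L.
Travel time t = 5000 m / 0.68 m/s = 7353 s = 0.0851 d.
C = 0.4026·exp(−0.85·0.0851) = 0.4026·0.9302 = 0.3745 mg/L.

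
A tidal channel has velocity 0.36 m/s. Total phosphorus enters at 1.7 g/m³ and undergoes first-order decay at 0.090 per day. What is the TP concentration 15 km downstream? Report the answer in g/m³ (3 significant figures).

Travel time t = 15 km / 0.36 m/s = 1.5e+04/0.36 = 4.167e+04 s = 0.4823 d.
First-order decay: C = 1.7·exp(−0.090·0.4823) = 1.7·0.9575 = 1.628 g/m³.

1.63 g/m³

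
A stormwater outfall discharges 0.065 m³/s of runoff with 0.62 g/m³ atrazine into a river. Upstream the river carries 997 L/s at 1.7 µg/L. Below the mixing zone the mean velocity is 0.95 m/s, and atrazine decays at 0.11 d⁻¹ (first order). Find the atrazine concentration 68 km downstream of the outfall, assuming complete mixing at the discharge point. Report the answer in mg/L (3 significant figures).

0.0361 mg/L

997 L/s = 0.997 m³/s.
1.7 µg/L = 0.0017 mg/L.
After complete mixing, C₀ = (0.065·0.62 + 0.997·0.0017) / 1.062 = 0.03954 mg/L.
Travel time t = 6.8e+04 m / 0.95 m/s = 7.158e+04 s = 0.8285 d.
C = 0.03954·exp(−0.11·0.8285) = 0.03954·0.9129 = 0.0361 mg/L.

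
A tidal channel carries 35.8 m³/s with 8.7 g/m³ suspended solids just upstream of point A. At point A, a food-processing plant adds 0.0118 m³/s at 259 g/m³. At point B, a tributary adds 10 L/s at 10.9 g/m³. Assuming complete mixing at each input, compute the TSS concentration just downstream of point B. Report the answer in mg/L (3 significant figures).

After input A: C = (35.8·8.7 + 0.0118·259) / 35.81 = 8.782 mg/L.
10 L/s = 0.01 m³/s.
After input B: C = (35.81·8.782 + 0.01·10.9) / 35.82 = 8.783 mg/L.

8.78 mg/L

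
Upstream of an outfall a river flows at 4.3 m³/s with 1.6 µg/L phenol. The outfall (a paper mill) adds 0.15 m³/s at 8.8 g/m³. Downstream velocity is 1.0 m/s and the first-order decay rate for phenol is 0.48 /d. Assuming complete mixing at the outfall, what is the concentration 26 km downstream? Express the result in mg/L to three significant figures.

1.6 µg/L = 0.0016 mg/L.
After complete mixing, C₀ = (0.15·8.8 + 4.3·0.0016) / 4.45 = 0.2982 mg/L.
Travel time t = 2.6e+04 m / 1.0 m/s = 2.6e+04 s = 0.3009 d.
C = 0.2982·exp(−0.48·0.3009) = 0.2982·0.8655 = 0.2581 mg/L.

0.258 mg/L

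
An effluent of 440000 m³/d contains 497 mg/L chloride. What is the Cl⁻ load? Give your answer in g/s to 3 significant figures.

2530 g/s

440000 m³/d = 5.093 m³/s.
Mass flux = Q·C = 5.093 m³/s × 497 g/m³ = 2531 g/s.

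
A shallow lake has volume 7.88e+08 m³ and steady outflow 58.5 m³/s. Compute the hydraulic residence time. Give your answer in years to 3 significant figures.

Q = 58.5 m³/s × 3.156e+07 s/yr = 1.846e+09 m³/yr.
Hydraulic residence time τ = V/Q = 7.88e+08/1.846e+09 = 0.4268 yr.

0.427 yr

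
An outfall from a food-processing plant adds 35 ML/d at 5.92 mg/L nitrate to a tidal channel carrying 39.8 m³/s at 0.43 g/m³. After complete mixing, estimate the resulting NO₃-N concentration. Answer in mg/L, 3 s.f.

35 ML/d = 0.4051 m³/s.
By mass balance at complete mixing, C = (0.4051·5.92 + 39.8·0.43) / (0.4051 + 39.8) = 19.51/40.21 = 0.4853 mg/L.

0.485 mg/L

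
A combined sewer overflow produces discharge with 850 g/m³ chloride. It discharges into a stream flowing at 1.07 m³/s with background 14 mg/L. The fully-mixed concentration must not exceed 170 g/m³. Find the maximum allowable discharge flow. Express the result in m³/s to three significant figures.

0.245 m³/s

Mass balance at complete mixing: C_std·(Q_w + Q_r) = Q_w·C_e + Q_r·C_b.
Rearranging, Q_w = Q_r·(C_std − C_b)/(C_e − C_std) = 1.07·(170 − 14) / (850 − 170) = 0.2455 m³/s.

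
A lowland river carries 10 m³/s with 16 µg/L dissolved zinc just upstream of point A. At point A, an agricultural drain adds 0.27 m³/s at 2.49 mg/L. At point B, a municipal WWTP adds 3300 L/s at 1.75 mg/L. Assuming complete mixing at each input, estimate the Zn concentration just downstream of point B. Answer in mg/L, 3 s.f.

0.487 mg/L

16 µg/L = 0.016 mg/L.
After input A: C = (10·0.016 + 0.27·2.49) / 10.27 = 0.08104 mg/L.
3300 L/s = 3.3 m³/s.
After input B: C = (10.27·0.08104 + 3.3·1.75) / 13.57 = 0.4869 mg/L.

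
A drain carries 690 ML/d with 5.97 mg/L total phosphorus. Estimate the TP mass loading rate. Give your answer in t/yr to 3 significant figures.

690 ML/d = 7.986 m³/s.
Mass flux = Q·C = 7.986 m³/s × 5.97 g/m³ = 47.68 g/s.
= 47.68 g/s × 31.56 = 1505 t/yr.

1500 t/yr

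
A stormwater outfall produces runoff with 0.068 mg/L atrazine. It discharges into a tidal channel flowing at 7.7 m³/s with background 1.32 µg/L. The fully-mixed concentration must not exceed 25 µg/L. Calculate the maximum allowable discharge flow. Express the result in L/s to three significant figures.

1.32 µg/L = 0.00132 mg/L.
25 µg/L = 0.025 mg/L.
Mass balance at complete mixing: C_std·(Q_w + Q_r) = Q_w·C_e + Q_r·C_b.
Rearranging, Q_w = Q_r·(C_std − C_b)/(C_e − C_std) = 7.7·(0.025 − 0.00132) / (0.068 − 0.025) = 4.24 m³/s.
= 4240 L/s.

4240 L/s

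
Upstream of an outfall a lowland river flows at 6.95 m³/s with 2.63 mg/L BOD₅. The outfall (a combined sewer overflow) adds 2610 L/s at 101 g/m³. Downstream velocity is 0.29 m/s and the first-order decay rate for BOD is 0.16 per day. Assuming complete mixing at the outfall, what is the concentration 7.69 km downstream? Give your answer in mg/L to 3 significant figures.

2610 L/s = 2.61 m³/s.
After complete mixing, C₀ = (2.61·101 + 6.95·2.63) / 9.56 = 29.49 mg/L.
Travel time t = 7690 m / 0.29 m/s = 2.652e+04 s = 0.3069 d.
C = 29.49·exp(−0.16·0.3069) = 29.49·0.9521 = 28.07 mg/L.

28.1 mg/L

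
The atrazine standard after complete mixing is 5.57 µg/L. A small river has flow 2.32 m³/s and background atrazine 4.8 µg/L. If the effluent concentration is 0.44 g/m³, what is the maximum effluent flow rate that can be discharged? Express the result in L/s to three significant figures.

4.11 L/s

4.8 µg/L = 0.0048 mg/L.
5.57 µg/L = 0.00557 mg/L.
Mass balance at complete mixing: C_std·(Q_w + Q_r) = Q_w·C_e + Q_r·C_b.
Rearranging, Q_w = Q_r·(C_std − C_b)/(C_e − C_std) = 2.32·(0.00557 − 0.0048) / (0.44 − 0.00557) = 0.004112 m³/s.
= 4.112 L/s.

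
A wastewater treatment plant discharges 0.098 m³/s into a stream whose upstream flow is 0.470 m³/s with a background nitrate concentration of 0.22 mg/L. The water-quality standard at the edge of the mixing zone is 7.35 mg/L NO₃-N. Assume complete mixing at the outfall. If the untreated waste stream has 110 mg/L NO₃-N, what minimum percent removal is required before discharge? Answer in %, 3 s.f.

62.2 %

Mass balance: 7.35·0.568 = 0.098·Cₑ + 0.47·0.22.
Cₑ = (4.175 − 0.1034) / 0.098 = 41.54 mg/L.
Required removal = 1 − 41.54/110 = 62.23 %.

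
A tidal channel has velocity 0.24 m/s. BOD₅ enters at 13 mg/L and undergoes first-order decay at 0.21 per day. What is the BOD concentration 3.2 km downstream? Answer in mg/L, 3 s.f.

12.6 mg/L

Travel time t = 3.2 km / 0.24 m/s = 3200/0.24 = 1.333e+04 s = 0.1543 d.
First-order decay: C = 13·exp(−0.21·0.1543) = 13·0.9681 = 12.59 mg/L.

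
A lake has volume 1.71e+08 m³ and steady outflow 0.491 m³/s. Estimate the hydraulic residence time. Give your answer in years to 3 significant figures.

Q = 0.491 m³/s × 3.156e+07 s/yr = 1.549e+07 m³/yr.
Hydraulic residence time τ = V/Q = 1.71e+08/1.549e+07 = 11.04 yr.

11.0 yr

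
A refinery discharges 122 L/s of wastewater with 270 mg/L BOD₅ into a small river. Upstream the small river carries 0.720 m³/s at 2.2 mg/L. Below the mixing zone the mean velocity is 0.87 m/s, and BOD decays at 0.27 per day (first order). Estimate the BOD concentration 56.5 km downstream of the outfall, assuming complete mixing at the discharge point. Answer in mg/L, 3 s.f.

122 L/s = 0.122 m³/s.
After complete mixing, C₀ = (0.122·270 + 0.72·2.2) / 0.842 = 41 mg/L.
Travel time t = 5.65e+04 m / 0.87 m/s = 6.494e+04 s = 0.7516 d.
C = 41·exp(−0.27·0.7516) = 41·0.8163 = 33.47 mg/L.

33.5 mg/L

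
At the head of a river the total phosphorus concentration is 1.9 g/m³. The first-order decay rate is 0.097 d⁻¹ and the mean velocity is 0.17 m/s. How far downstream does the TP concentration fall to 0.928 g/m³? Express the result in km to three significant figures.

109 km

From C = C₀·e^(−kt), t = ln(C₀/C)/k = ln(1.9/0.928)/0.097 = 0.7166/0.097 = 7.387 d.
Distance = v·t = 0.17 m/s × 6.383e+05 s = 1.085e+05 m = 108.5 km.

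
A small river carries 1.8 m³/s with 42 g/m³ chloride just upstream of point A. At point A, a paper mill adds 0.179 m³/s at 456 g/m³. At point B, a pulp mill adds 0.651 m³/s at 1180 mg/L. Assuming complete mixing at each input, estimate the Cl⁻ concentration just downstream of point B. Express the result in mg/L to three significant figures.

After input A: C = (1.8·42 + 0.179·456) / 1.979 = 79.45 mg/L.
After input B: C = (1.979·79.45 + 0.651·1180) / 2.63 = 351.9 mg/L.

352 mg/L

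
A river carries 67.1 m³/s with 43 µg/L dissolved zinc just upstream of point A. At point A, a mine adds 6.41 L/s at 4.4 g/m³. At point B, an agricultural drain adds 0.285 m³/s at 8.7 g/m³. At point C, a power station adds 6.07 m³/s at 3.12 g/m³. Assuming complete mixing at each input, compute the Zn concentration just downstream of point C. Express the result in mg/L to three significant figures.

43 µg/L = 0.043 mg/L.
6.41 L/s = 0.00641 m³/s.
After input A: C = (67.1·0.043 + 0.00641·4.4) / 67.11 = 0.04342 mg/L.
After input B: C = (67.11·0.04342 + 0.285·8.7) / 67.39 = 0.08003 mg/L.
After input C: C = (67.39·0.08003 + 6.07·3.12) / 73.46 = 0.3312 mg/L.

0.331 mg/L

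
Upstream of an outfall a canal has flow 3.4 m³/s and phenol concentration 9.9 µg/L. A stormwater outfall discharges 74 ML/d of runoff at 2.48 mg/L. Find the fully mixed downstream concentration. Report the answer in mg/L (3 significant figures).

0.507 mg/L

74 ML/d = 0.8565 m³/s.
9.9 µg/L = 0.0099 mg/L.
Flow-weighted mixing gives C = (0.8565·2.48 + 3.4·0.0099) / (0.8565 + 3.4) = 2.158/4.256 = 0.5069 mg/L.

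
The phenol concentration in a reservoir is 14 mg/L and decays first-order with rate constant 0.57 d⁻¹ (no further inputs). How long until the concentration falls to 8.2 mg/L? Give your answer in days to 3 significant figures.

t = ln(C₀/C)/k = ln(14/8.2)/0.57 = 0.5349/0.57 = 0.9385 d.

0.938 d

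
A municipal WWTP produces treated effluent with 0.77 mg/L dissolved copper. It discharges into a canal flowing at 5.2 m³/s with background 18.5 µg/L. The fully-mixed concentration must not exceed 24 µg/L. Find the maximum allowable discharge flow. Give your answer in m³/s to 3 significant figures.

0.0383 m³/s

18.5 µg/L = 0.0185 mg/L.
24 µg/L = 0.024 mg/L.
Mass balance at complete mixing: C_std·(Q_w + Q_r) = Q_w·C_e + Q_r·C_b.
Rearranging, Q_w = Q_r·(C_std − C_b)/(C_e − C_std) = 5.2·(0.024 − 0.0185) / (0.77 − 0.024) = 0.03834 m³/s.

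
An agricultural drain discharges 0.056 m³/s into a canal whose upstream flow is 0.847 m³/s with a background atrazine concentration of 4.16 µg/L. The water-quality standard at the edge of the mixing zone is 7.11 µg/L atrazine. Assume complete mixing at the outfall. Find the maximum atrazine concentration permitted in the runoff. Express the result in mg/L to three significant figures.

4.16 µg/L = 0.00416 mg/L.
7.11 µg/L = 0.00711 mg/L.
Mass balance: 0.00711·0.903 = 0.056·Cₑ + 0.847·0.00416.
Cₑ = (0.00642 − 0.003524) / 0.056 = 0.05173 mg/L.

0.0517 mg/L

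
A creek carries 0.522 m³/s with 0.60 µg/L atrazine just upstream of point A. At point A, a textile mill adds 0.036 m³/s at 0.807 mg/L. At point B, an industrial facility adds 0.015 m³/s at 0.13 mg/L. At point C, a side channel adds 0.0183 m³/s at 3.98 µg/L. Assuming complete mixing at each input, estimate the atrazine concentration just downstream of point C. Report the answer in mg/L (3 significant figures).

0.60 µg/L = 0.0006 mg/L.
After input A: C = (0.522·0.0006 + 0.036·0.807) / 0.558 = 0.05263 mg/L.
After input B: C = (0.558·0.05263 + 0.015·0.13) / 0.573 = 0.05465 mg/L.
3.98 µg/L = 0.00398 mg/L.
After input C: C = (0.573·0.05465 + 0.0183·0.00398) / 0.5913 = 0.05308 mg/L.

0.0531 mg/L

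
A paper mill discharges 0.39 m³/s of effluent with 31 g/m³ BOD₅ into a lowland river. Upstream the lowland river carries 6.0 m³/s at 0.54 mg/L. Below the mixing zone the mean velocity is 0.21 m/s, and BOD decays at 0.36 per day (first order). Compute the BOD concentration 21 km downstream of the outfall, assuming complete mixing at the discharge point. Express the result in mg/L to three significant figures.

After complete mixing, C₀ = (0.39·31 + 6·0.54) / 6.39 = 2.399 mg/L.
Travel time t = 2.1e+04 m / 0.21 m/s = 1e+05 s = 1.157 d.
C = 2.399·exp(−0.36·1.157) = 2.399·0.6592 = 1.582 mg/L.

1.58 mg/L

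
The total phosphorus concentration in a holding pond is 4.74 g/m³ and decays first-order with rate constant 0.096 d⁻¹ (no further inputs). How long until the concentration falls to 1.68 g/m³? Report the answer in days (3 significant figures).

10.8 d

t = ln(C₀/C)/k = ln(4.74/1.68)/0.096 = 1.037/0.096 = 10.8 d.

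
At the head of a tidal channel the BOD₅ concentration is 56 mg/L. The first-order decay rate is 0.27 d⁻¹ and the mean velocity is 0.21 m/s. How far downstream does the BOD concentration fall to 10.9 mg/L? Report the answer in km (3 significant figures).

110 km

From C = C₀·e^(−kt), t = ln(C₀/C)/k = ln(56/10.9)/0.27 = 1.637/0.27 = 6.061 d.
Distance = v·t = 0.21 m/s × 5.237e+05 s = 1.1e+05 m = 110 km.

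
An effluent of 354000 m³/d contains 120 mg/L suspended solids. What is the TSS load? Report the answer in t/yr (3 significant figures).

15500 t/yr

354000 m³/d = 4.097 m³/s.
Mass flux = Q·C = 4.097 m³/s × 120 g/m³ = 491.7 g/s.
= 491.7 g/s × 31.56 = 1.552e+04 t/yr.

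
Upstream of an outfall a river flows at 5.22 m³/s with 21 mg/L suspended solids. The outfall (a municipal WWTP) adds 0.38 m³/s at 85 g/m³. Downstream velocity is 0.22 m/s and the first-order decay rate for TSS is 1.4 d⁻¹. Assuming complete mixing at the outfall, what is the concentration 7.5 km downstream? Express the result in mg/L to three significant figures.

14.6 mg/L

After complete mixing, C₀ = (0.38·85 + 5.22·21) / 5.6 = 25.34 mg/L.
Travel time t = 7500 m / 0.22 m/s = 3.409e+04 s = 0.3946 d.
C = 25.34·exp(−1.4·0.3946) = 25.34·0.5756 = 14.59 mg/L.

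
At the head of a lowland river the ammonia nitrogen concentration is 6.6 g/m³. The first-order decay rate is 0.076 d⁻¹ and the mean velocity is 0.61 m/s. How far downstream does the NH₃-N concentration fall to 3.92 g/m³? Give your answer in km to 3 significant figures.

From C = C₀·e^(−kt), t = ln(C₀/C)/k = ln(6.6/3.92)/0.076 = 0.521/0.076 = 6.855 d.
Distance = v·t = 0.61 m/s × 5.923e+05 s = 3.613e+05 m = 361.3 km.

361 km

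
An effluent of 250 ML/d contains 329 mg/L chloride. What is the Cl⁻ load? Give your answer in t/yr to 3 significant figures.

30000 t/yr

250 ML/d = 2.894 m³/s.
Mass flux = Q·C = 2.894 m³/s × 329 g/m³ = 952 g/s.
= 952 g/s × 31.56 = 3.004e+04 t/yr.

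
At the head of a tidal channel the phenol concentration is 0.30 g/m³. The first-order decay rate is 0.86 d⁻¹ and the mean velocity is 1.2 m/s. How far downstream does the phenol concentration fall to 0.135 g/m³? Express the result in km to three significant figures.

96.3 km

From C = C₀·e^(−kt), t = ln(C₀/C)/k = ln(0.30/0.135)/0.86 = 0.7985/0.86 = 0.9285 d.
Distance = v·t = 1.2 m/s × 8.022e+04 s = 9.627e+04 m = 96.27 km.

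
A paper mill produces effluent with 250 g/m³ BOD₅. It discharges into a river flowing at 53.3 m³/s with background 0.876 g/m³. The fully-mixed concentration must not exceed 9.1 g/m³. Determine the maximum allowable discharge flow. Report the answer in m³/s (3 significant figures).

1.82 m³/s

Mass balance at complete mixing: C_std·(Q_w + Q_r) = Q_w·C_e + Q_r·C_b.
Rearranging, Q_w = Q_r·(C_std − C_b)/(C_e − C_std) = 53.3·(9.1 − 0.876) / (250 − 9.1) = 1.82 m³/s.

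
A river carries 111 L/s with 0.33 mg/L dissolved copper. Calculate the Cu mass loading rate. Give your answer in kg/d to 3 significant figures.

111 L/s = 0.111 m³/s.
Mass flux = Q·C = 0.111 m³/s × 0.33 g/m³ = 0.03663 g/s.
= 0.03663 g/s × 86.4 = 3.165 kg/d.

3.16 kg/d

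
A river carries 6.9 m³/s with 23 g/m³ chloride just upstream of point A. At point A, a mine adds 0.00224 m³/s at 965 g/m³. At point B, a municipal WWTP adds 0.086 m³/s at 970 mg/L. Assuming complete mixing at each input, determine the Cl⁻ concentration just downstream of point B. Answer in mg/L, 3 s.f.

35.0 mg/L

After input A: C = (6.9·23 + 0.00224·965) / 6.902 = 23.31 mg/L.
After input B: C = (6.902·23.31 + 0.086·970) / 6.988 = 34.96 mg/L.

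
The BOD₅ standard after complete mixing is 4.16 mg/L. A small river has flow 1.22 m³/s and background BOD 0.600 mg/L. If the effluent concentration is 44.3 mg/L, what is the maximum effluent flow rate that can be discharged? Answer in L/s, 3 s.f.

Mass balance at complete mixing: C_std·(Q_w + Q_r) = Q_w·C_e + Q_r·C_b.
Rearranging, Q_w = Q_r·(C_std − C_b)/(C_e − C_std) = 1.22·(4.16 − 0.6) / (44.3 − 4.16) = 0.1082 m³/s.
= 108.2 L/s.

108 L/s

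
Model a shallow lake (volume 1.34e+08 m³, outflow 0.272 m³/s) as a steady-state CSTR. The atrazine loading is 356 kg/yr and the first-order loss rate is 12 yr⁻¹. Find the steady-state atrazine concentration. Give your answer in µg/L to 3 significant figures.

0.220 µg/L

Outflow Q = 0.272 m³/s × 3.156e+07 s/yr = 8.584e+06 m³/yr.
Steady-state CSTR mass balance: W = Q·C + k·V·C, so C = W/(Q + kV).
Q + kV = 8.584e+06 + 12·1.34e+08 = 1.617e+09 m³/yr.
C = 356/1.617e+09 = 2.202e-07 kg/m³ = 0.0002202 mg/L = 0.2202 µg/L.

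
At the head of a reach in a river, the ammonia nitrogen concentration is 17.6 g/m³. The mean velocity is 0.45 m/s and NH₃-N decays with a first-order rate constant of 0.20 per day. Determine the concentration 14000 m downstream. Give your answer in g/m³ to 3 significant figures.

Travel time t = 14000 m / 0.45 m/s = 1.4e+04/0.45 = 3.111e+04 s = 0.3601 d.
First-order decay: C = 17.6·exp(−0.20·0.3601) = 17.6·0.9305 = 16.38 g/m³.

16.4 g/m³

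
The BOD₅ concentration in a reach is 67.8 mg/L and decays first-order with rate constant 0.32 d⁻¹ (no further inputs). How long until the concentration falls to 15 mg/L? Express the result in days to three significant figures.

4.71 d

t = ln(C₀/C)/k = ln(67.8/15)/0.32 = 1.509/0.32 = 4.714 d.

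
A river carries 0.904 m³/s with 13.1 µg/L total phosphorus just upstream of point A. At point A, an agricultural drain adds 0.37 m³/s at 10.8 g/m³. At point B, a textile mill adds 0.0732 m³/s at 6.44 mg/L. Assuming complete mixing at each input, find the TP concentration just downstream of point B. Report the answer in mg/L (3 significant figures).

3.32 mg/L

13.1 µg/L = 0.0131 mg/L.
After input A: C = (0.904·0.0131 + 0.37·10.8) / 1.274 = 3.146 mg/L.
After input B: C = (1.274·3.146 + 0.0732·6.44) / 1.347 = 3.325 mg/L.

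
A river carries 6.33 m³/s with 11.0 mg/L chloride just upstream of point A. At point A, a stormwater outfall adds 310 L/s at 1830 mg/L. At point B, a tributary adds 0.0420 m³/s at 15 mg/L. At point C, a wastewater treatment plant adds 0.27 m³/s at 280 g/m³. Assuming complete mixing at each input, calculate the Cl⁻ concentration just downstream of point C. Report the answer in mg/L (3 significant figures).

310 L/s = 0.31 m³/s.
After input A: C = (6.33·11 + 0.31·1830) / 6.64 = 95.92 mg/L.
After input B: C = (6.64·95.92 + 0.042·15) / 6.682 = 95.41 mg/L.
After input C: C = (6.682·95.41 + 0.27·280) / 6.952 = 102.6 mg/L.

103 mg/L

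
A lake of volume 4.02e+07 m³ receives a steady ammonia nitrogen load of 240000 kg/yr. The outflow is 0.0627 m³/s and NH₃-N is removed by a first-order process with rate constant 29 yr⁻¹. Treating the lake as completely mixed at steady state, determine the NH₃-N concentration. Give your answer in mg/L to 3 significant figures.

0.206 mg/L

Outflow Q = 0.0627 m³/s × 3.156e+07 s/yr = 1.979e+06 m³/yr.
Steady-state CSTR mass balance: W = Q·C + k·V·C, so C = W/(Q + kV).
Q + kV = 1.979e+06 + 29·4.02e+07 = 1.168e+09 m³/yr.
C = 240000/1.168e+09 = 0.0002055 kg/m³ = 0.2055 mg/L.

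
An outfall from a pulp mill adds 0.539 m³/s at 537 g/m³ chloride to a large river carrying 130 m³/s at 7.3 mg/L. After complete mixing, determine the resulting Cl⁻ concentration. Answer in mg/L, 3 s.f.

9.49 mg/L

Conservation of mass across the mixing zone: C = (0.539·537 + 130·7.3) / (0.539 + 130) = 1238/130.5 = 9.487 mg/L.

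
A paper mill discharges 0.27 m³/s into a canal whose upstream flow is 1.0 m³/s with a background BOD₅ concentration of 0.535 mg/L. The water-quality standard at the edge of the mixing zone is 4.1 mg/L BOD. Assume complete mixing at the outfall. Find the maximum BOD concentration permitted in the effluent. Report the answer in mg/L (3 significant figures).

17.3 mg/L

Mass balance: 4.1·1.27 = 0.27·Cₑ + 1·0.535.
Cₑ = (5.207 − 0.535) / 0.27 = 17.3 mg/L.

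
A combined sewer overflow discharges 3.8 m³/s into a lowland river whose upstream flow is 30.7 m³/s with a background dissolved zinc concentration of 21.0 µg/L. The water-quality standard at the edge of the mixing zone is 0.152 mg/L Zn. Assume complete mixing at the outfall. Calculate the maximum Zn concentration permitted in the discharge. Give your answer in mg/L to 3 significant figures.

21.0 µg/L = 0.021 mg/L.
Mass balance: 0.152·34.5 = 3.8·Cₑ + 30.7·0.021.
Cₑ = (5.244 − 0.6447) / 3.8 = 1.21 mg/L.

1.21 mg/L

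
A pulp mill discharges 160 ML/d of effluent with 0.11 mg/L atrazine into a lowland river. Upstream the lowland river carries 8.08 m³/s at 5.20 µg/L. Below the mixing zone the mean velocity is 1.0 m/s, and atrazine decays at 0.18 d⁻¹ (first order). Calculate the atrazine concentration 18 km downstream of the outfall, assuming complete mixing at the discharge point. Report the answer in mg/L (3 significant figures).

0.0238 mg/L

160 ML/d = 1.852 m³/s.
5.20 µg/L = 0.0052 mg/L.
After complete mixing, C₀ = (1.852·0.11 + 8.08·0.0052) / 9.932 = 0.02474 mg/L.
Travel time t = 1.8e+04 m / 1.0 m/s = 1.8e+04 s = 0.2083 d.
C = 0.02474·exp(−0.18·0.2083) = 0.02474·0.9632 = 0.02383 mg/L.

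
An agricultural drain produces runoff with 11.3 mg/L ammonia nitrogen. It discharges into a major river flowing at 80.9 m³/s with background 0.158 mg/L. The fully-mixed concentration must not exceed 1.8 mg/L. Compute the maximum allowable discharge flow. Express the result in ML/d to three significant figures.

Mass balance at complete mixing: C_std·(Q_w + Q_r) = Q_w·C_e + Q_r·C_b.
Rearranging, Q_w = Q_r·(C_std − C_b)/(C_e − C_std) = 80.9·(1.8 − 0.158) / (11.3 − 1.8) = 13.98 m³/s.
= 1208 ML/d.

1210 ML/d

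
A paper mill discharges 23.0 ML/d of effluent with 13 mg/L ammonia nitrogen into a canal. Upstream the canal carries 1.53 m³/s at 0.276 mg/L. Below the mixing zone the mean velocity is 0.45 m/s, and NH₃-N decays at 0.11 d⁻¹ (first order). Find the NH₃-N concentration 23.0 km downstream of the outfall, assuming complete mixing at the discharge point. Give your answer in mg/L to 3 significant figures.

23.0 ML/d = 0.2662 m³/s.
After complete mixing, C₀ = (0.2662·13 + 1.53·0.276) / 1.796 = 2.162 mg/L.
Travel time t = 2.3e+04 m / 0.45 m/s = 5.111e+04 s = 0.5916 d.
C = 2.162·exp(−0.11·0.5916) = 2.162·0.937 = 2.026 mg/L.

2.03 mg/L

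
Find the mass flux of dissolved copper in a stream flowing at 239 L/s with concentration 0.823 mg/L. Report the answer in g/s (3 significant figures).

239 L/s = 0.239 m³/s.
Mass flux = Q·C = 0.239 m³/s × 0.823 g/m³ = 0.1967 g/s.

0.197 g/s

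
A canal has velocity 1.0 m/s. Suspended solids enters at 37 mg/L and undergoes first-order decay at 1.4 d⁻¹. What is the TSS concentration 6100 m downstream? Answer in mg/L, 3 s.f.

Travel time t = 6100 m / 1.0 m/s = 6100/1.0 = 6100 s = 0.0706 d.
First-order decay: C = 37·exp(−1.4·0.0706) = 37·0.9059 = 33.52 mg/L.

33.5 mg/L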